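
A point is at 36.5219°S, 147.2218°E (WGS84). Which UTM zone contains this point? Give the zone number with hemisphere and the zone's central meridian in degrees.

UTM zone = ⌊(λ + 180)/6⌋ + 1; 147.2218° ∈ [144°, 150°) → zone 55.
Hemisphere: S (φ < 0).
Central meridian λ₀ = 6×55 − 183 = 147°.

Zone 55S, central meridian 147°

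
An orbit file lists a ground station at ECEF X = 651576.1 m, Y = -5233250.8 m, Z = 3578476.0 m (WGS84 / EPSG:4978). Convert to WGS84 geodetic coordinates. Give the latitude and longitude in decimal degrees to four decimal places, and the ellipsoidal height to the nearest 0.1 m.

lat 34.3381°, lon -82.9028°, h 1771.6 m

λ = atan2(Y, X) = -82.90280036°; p = √(X²+Y²) = 5273657.7 m.
Bowring's method on WGS84 (a = 6378137 m, b = 6356752.314 m) gives φ = 34.33810020°, h = 1771.642 m.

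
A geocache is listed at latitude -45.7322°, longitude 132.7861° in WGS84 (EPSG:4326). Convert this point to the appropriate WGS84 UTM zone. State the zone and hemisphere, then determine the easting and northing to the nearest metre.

Zone 53S: E 327748 m, N 4933323 m

Longitude 132.7861° lies in the 6° band [132°, 138°), giving zone 53; latitude is south of the equator, so 53S.
Zone 53 central meridian λ₀ = 6×53 − 183 = 135°; Δλ = -2.2139°.
Transverse Mercator on WGS84 with k₀ = 0.9996 gives E = 327748.497 m, N = 4933322.586 m.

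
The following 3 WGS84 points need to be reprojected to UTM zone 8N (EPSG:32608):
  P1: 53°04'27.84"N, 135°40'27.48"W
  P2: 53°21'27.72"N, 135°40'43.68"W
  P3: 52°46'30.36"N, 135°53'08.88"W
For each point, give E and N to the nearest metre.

P1: E 454826 m, N 5880759 m; P2: E 454823 m, N 5912278 m; P3: E 440246 m, N 5847621 m

UTM zone 8N: λ₀ = -135°, k₀ = 0.9996.
P1 (53.0744°, -135.6743°) → (454825.593, 5880759.474) m.
P2 (53.3577°, -135.6788°) → (454823.168, 5912277.636) m.
P3 (52.7751°, -135.8858°) → (440245.832, 5847620.545) m.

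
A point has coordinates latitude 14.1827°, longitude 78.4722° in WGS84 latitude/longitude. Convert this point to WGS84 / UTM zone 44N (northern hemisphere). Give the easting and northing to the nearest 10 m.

Zone 44 central meridian λ₀ = 6×44 − 183 = 81°; Δλ = -2.5278°.
Transverse Mercator on WGS84 with k₀ = 0.9996 gives E = 227159.532 m, N = 1569407.528 m.

E 227160 m, N 1569410 m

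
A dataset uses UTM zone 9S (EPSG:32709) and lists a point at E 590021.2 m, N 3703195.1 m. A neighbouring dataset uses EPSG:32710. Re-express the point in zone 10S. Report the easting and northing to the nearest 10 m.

E 223760 m, N 3695030 m

UTM 9S → geographic: φ = -56.80640006°, λ = -127.52569947°.
UTM 10S (λ₀ = -123°) forward: E = 223762.521 m, N = 3695027.192 m.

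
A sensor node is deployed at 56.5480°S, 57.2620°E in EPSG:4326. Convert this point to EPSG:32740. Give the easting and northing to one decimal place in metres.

Zone 40 central meridian λ₀ = 6×40 − 183 = 57°; Δλ = +0.2620°.
Transverse Mercator on WGS84 with k₀ = 0.9996 gives E = 516108.377 m, N = 3732896.047 m.

E 516108.4 m, N 3732896.0 m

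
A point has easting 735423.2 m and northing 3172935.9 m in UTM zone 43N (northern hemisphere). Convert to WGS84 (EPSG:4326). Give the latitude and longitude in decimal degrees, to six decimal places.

lat 28.662200°, lon 77.408900°

Zone 43N: λ₀ = 75°, k₀ = 0.9996, false easting 500000 m.
Meridian distance M = (N − FN)/k₀ = 3174205.6 m.
Inverse transverse Mercator on WGS84 gives φ = 28.66220037°, λ = 77.40890030°.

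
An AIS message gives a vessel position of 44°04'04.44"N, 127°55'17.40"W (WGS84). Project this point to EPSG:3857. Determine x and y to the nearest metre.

x -14240156 m, y 5475956 m

Web Mercator is spherical with R = a = 6378137 m.
x = R·λ = 6378137 × -2.232651359 = -14240156.242 m.
y = R·ln tan(π/4 + φ/2) = 6378137 × 0.858550998 = 5475955.884 m.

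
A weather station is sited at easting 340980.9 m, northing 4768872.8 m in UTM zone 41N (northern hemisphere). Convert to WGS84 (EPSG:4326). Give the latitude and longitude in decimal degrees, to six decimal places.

Zone 41N: λ₀ = 63°, k₀ = 0.9996, false easting 500000 m.
Meridian distance M = (N − FN)/k₀ = 4770781.1 m.
Inverse transverse Mercator on WGS84 gives φ = 43.05590010°, λ = 61.04730047°.

lat 43.055900°, lon 61.047300°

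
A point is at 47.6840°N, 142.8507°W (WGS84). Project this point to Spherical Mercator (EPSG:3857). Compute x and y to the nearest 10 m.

x -15902070 m, y 6054440 m

Web Mercator is spherical with R = a = 6378137 m.
x = R·λ = 6378137 × -2.493215054 = -15902067.183 m.
y = R·ln tan(π/4 + φ/2) = 6378137 × 0.949249567 = 6054443.782 m.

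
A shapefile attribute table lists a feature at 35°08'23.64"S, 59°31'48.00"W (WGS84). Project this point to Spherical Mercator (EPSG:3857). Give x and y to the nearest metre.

Web Mercator is spherical with R = a = 6378137 m.
x = R·λ = 6378137 × -1.038994504 = -6626849.287 m.
y = R·ln tan(π/4 + φ/2) = 6378137 × -0.655819918 = -4182909.285 m.

x -6626849 m, y -4182909 m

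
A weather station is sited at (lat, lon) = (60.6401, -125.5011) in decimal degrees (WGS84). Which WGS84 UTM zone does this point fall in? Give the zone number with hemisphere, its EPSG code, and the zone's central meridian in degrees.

UTM zone = ⌊(λ + 180)/6⌋ + 1; -125.5011° ∈ [-126°, -120°) → zone 10.
Hemisphere: N (φ ≥ 0).
Central meridian λ₀ = 6×10 − 183 = -123°.
EPSG code: 32610.

Zone 10N (EPSG:32610), central meridian -123°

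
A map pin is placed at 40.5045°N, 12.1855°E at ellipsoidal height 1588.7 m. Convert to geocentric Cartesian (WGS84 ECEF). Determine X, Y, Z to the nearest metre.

X 4748271 m, Y 1025355 m, Z 4121772 m

WGS84: a = 6378137 m, e² = 0.006694380; N(φ) = a/√(1−e²sin²φ) = 6387162.348 m.
X = (N+h)·cosφ·cosλ = 4748270.933 m; Y = (N+h)·cosφ·sinλ = 1025354.752 m; Z = (N(1−e²)+h)·sinφ = 4121771.724 m.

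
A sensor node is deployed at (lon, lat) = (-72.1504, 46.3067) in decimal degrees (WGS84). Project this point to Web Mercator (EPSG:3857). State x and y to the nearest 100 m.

x -8031700 m, y 5829600 m

Web Mercator is spherical with R = a = 6378137 m.
x = R·λ = 6378137 × -1.259262037 = -8031745.789 m.
y = R·ln tan(π/4 + φ/2) = 6378137 × 0.914002799 = 5829635.071 m.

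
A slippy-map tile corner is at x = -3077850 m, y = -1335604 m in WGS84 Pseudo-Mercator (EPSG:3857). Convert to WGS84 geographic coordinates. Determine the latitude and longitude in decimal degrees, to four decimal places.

R = 6378137 m. λ = x/R = -27.64879697°.
φ = 2·arctan(exp(y/R)) − 90° = 2·arctan(0.81107) − 90° = -11.91119950°.

lat -11.9112°, lon -27.6488°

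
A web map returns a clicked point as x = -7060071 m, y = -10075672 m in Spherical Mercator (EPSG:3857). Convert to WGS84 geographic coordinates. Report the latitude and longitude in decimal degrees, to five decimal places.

lat -66.71620°, lon -63.42170°

R = 6378137 m. λ = x/R = -63.42169686°.
φ = 2·arctan(exp(y/R)) − 90° = 2·arctan(0.20603) − 90° = -66.71620089°.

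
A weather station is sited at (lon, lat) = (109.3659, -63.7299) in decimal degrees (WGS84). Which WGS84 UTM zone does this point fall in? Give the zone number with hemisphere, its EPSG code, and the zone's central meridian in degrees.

Zone 49S (EPSG:32749), central meridian 111°

UTM zone = ⌊(λ + 180)/6⌋ + 1; 109.3659° ∈ [108°, 114°) → zone 49.
Hemisphere: S (φ < 0).
Central meridian λ₀ = 6×49 − 183 = 111°.
EPSG code: 32749.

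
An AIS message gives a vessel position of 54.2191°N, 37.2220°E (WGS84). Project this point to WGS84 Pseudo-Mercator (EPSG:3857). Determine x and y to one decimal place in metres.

Web Mercator is spherical with R = a = 6378137 m.
x = R·λ = 6378137 × 0.649646454 = 4143534.086 m.
y = R·ln tan(π/4 + φ/2) = 6378137 × 1.130700218 = 7211760.898 m.

x 4143534.1 m, y 7211760.9 m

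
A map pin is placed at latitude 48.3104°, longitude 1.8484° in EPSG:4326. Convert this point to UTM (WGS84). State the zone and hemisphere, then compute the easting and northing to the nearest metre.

Longitude 1.8484° lies in the 6° band [0°, 6°), giving zone 31; latitude is north of the equator, so 31N.
Zone 31 central meridian λ₀ = 6×31 − 183 = 3°; Δλ = -1.1516°.
Transverse Mercator on WGS84 with k₀ = 0.9996 gives E = 414613.051 m, N = 5351441.670 m.

Zone 31N: E 414613 m, N 5351442 m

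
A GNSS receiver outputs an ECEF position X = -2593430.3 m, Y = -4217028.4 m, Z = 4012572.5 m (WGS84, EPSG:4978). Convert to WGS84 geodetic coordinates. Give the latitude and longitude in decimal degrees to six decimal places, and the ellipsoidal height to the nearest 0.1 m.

lat 39.213400°, lon -121.591100°, h 2960.7 m

λ = atan2(Y, X) = -121.59110002°; p = √(X²+Y²) = 4950677.7 m.
Bowring's method on WGS84 (a = 6378137 m, b = 6356752.314 m) gives φ = 39.213400497°, h = 2960.675 m.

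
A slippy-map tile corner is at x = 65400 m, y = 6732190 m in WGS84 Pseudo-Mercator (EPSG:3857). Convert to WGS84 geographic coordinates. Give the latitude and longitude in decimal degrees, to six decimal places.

lat 51.622699°, lon 0.587498°

R = 6378137 m. λ = x/R = 0.58749820°.
φ = 2·arctan(exp(y/R)) − 90° = 2·arctan(2.87344) − 90° = 51.62269897°.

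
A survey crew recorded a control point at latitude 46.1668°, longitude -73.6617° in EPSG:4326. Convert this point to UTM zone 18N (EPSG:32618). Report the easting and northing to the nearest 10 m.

Zone 18 central meridian λ₀ = 6×18 − 183 = -75°; Δλ = +1.3383°.
Transverse Mercator on WGS84 with k₀ = 0.9996 gives E = 603315.467 m, N = 5113450.863 m.

E 603320 m, N 5113450 m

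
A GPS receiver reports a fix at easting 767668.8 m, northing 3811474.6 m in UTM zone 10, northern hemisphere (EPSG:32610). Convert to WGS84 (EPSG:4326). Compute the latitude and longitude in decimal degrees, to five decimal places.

Zone 10N: λ₀ = -123°, k₀ = 0.9996, false easting 500000 m.
Meridian distance M = (N − FN)/k₀ = 3812999.8 m.
Inverse transverse Mercator on WGS84 gives φ = 34.41010025°, λ = -120.08790052°.

lat 34.41010°, lon -120.08790°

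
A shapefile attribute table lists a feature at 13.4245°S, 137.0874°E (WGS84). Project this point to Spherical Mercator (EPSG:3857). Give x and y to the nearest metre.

x 15260500 m, y -1508272 m

Web Mercator is spherical with R = a = 6378137 m.
x = R·λ = 6378137 × 2.392626493 = 15260499.562 m.
y = R·ln tan(π/4 + φ/2) = 6378137 × -0.236475380 = -1508272.369 m.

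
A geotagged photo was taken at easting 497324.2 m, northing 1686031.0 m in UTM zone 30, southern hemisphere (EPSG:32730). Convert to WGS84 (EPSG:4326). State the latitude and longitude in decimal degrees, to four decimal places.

lat -74.9136°, lon -3.0921°

Zone 30S: λ₀ = -3°, k₀ = 0.9996, false easting 500000 m, false northing 10000000 m.
Meridian distance M = (N − FN)/k₀ = -8317295.9 m.
Inverse transverse Mercator on WGS84 gives φ = -74.91360041°, λ = -3.09210091°.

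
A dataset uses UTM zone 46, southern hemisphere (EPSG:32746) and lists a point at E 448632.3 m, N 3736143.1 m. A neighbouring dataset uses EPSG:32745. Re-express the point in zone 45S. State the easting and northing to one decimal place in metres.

UTM 46S → geographic: φ = -56.51629987°, λ = 92.16520023°.
UTM 45S (λ₀ = 87°) forward: E = 817665.775 m, N = 3724499.714 m.

E 817665.8 m, N 3724499.7 m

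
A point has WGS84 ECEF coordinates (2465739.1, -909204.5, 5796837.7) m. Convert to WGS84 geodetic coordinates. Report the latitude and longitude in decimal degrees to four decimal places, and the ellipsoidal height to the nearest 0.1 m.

λ = atan2(Y, X) = -20.24069986°; p = √(X²+Y²) = 2628026.3 m.
Bowring's method on WGS84 (a = 6378137 m, b = 6356752.314 m) gives φ = 65.75690024°, h = 4351.835 m.

lat 65.7569°, lon -20.2407°, h 4351.8 m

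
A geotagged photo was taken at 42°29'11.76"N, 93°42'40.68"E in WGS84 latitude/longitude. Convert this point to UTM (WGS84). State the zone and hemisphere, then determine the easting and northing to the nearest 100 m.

Longitude 93.7113° lies in the 6° band [90°, 96°), giving zone 46; latitude is north of the equator, so 46N.
Zone 46 central meridian λ₀ = 6×46 − 183 = 93°; Δλ = +0.7113°.
Transverse Mercator on WGS84 with k₀ = 0.9996 gives E = 558457.382 m, N = 4704050.254 m.

Zone 46N: E 558500 m, N 4704100 m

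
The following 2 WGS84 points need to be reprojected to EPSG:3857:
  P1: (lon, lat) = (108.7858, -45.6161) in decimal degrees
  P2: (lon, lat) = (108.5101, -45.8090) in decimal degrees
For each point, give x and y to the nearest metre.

Web Mercator: x = R·λ, y = R·ln tan(π/4+φ/2), R = 6378137 m.
P1 (-45.6161°, 108.7858°) → (12109979.862, -5719040.963) m.
P2 (-45.8090°, 108.5101°) → (12079289.078, -5749793.988) m.

P1: x 12109980 m, y -5719041 m; P2: x 12079289 m, y -5749794 m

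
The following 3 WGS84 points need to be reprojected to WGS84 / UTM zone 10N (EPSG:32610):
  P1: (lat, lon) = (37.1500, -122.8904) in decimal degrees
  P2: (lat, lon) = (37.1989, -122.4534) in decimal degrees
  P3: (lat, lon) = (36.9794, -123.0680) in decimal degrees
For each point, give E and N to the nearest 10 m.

UTM zone 10N: λ₀ = -123°, k₀ = 0.9996.
P1 (37.1500°, -122.8904°) → (509732.589, 4111518.191) m.
P2 (37.1989°, -122.4534°) → (548507.545, 4117077.256) m.
P3 (36.9794°, -123.0680°) → (493947.995, 4092589.310) m.

P1: E 509730 m, N 4111520 m; P2: E 548510 m, N 4117080 m; P3: E 493950 m, N 4092590 m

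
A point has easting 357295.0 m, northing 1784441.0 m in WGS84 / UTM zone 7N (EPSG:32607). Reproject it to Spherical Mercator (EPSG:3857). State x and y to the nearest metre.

Unproject from UTM 7N (λ₀ = -141°) → φ = 16.13599999°, λ = -142.33460047°.
Web Mercator (R = 6378137 m): x = -15844615.246 m, y = 1820477.705 m.

x -15844615 m, y 1820478 m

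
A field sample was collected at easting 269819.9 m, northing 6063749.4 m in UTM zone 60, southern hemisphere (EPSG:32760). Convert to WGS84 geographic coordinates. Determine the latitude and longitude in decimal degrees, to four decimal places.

Zone 60S: λ₀ = 177°, k₀ = 0.9996, false easting 500000 m, false northing 10000000 m.
Meridian distance M = (N − FN)/k₀ = -3937825.7 m.
Inverse transverse Mercator on WGS84 gives φ = -35.54319993°, λ = 174.46090018°.

lat -35.5432°, lon 174.4609°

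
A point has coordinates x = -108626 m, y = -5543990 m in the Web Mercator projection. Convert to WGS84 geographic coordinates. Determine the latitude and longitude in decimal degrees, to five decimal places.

lat -44.50540°, lon -0.97580°

R = 6378137 m. λ = x/R = -0.97580396°.
φ = 2·arctan(exp(y/R)) − 90° = 2·arctan(0.41928) − 90° = -44.50539975°.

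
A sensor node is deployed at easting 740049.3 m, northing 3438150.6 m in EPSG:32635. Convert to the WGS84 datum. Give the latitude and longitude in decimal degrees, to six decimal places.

lat 31.052600°, lon 29.515500°

Zone 35N: λ₀ = 27°, k₀ = 0.9996, false easting 500000 m.
Meridian distance M = (N − FN)/k₀ = 3439526.4 m.
Inverse transverse Mercator on WGS84 gives φ = 31.05259997°, λ = 29.51549992°.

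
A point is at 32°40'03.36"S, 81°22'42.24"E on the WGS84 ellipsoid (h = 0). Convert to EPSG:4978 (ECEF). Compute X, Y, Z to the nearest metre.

X 805675 m, Y 5313731 m, Z -3422984 m

WGS84: a = 6378137 m, e² = 0.006694380; N(φ) = a/√(1−e²sin²φ) = 6384366.002 m.
X = (N+h)·cosφ·cosλ = 805675.365 m; Y = (N+h)·cosφ·sinλ = 5313730.621 m; Z = (N(1−e²)+h)·sinφ = -3422984.109 m.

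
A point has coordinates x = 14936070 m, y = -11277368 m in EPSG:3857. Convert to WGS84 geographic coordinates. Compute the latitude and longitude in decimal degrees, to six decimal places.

R = 6378137 m. λ = x/R = 134.17299966°.
φ = 2·arctan(exp(y/R)) − 90° = 2·arctan(0.17065) − 90° = -70.63130132°.

lat -70.631301°, lon 134.173000°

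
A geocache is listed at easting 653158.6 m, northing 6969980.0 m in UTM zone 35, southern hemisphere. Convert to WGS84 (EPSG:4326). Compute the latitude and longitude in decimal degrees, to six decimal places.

Zone 35S: λ₀ = 27°, k₀ = 0.9996, false easting 500000 m, false northing 10000000 m.
Meridian distance M = (N − FN)/k₀ = -3031232.5 m.
Inverse transverse Mercator on WGS84 gives φ = -27.38490001°, λ = 28.54890025°.

lat -27.384900°, lon 28.548900°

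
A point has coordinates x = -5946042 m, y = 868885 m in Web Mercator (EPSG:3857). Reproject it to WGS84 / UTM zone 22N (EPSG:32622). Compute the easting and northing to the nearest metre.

E 233740 m, N 860880 m

Web Mercator inverse (R = 6378137 m) → φ = 7.78129597°, λ = -53.41420409°.
UTM 22N forward: E = 233740.393 m, N = 860879.734 m.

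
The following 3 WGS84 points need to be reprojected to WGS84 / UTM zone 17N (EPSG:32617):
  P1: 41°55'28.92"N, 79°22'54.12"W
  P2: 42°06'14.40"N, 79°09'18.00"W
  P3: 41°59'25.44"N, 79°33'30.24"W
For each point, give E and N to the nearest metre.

P1: E 634184 m, N 4642682 m; P2: E 652552 m, N 4662970 m; P3: E 619409 m, N 4649715 m

UTM zone 17N: λ₀ = -81°, k₀ = 0.9996.
P1 (41.9247°, -79.3817°) → (634183.594, 4642682.126) m.
P2 (42.1040°, -79.1550°) → (652552.167, 4662970.455) m.
P3 (41.9904°, -79.5584°) → (619409.172, 4649715.447) m.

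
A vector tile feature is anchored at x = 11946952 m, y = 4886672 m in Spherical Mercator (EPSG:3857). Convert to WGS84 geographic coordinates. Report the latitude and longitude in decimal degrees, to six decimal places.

R = 6378137 m. λ = x/R = 107.32129580°.
φ = 2·arctan(exp(y/R)) − 90° = 2·arctan(2.15149) − 90° = 40.14250240°.

lat 40.142502°, lon 107.321296°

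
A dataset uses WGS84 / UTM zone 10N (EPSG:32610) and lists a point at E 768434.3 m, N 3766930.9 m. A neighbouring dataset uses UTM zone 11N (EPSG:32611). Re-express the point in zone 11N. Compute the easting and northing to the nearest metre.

E 214308 m, N 3767437 m

UTM 10N → geographic: φ = 34.00870030°, λ = -120.09339975°.
UTM 11N (λ₀ = -117°) forward: E = 214308.009 m, N = 3767436.774 m.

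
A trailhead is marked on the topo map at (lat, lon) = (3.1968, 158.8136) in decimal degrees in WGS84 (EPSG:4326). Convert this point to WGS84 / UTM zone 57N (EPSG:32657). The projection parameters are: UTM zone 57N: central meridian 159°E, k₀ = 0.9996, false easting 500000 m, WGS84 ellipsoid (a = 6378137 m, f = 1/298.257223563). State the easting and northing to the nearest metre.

E 479290 m, N 353348 m

Zone 57 central meridian λ₀ = 6×57 − 183 = 159°; Δλ = -0.1864°.
Transverse Mercator on WGS84 with k₀ = 0.9996 gives E = 479290.371 m, N = 353348.010 m.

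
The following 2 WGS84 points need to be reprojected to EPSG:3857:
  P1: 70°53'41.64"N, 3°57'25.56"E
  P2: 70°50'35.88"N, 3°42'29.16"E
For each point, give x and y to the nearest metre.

Web Mercator: x = R·λ, y = R·ln tan(π/4+φ/2), R = 6378137 m.
P1 (70.8949°, 3.9571°) → (440502.357, 11366431.334) m.
P2 (70.8433°, 3.7081°) → (412783.804, 11348904.304) m.

P1: x 440502 m, y 11366431 m; P2: x 412784 m, y 11348904 m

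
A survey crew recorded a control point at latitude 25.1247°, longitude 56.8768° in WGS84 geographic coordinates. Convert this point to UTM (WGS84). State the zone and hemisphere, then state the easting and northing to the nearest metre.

Zone 40N: E 487580 m, N 2778761 m

Longitude 56.8768° lies in the 6° band [54°, 60°), giving zone 40; latitude is north of the equator, so 40N.
Zone 40 central meridian λ₀ = 6×40 − 183 = 57°; Δλ = -0.1232°.
Transverse Mercator on WGS84 with k₀ = 0.9996 gives E = 487580.495 m, N = 2778761.386 m.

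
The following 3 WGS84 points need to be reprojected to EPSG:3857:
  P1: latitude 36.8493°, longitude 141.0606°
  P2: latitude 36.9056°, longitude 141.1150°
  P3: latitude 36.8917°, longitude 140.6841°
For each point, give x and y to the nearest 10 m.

Web Mercator: x = R·λ, y = R·ln tan(π/4+φ/2), R = 6378137 m.
P1 (36.8493°, 141.0606°) → (15702794.163, 4418121.916) m.
P2 (36.9056°, 141.1150°) → (15708849.943, 4425956.800) m.
P3 (36.8917°, 140.6841°) → (15660882.375, 4424021.896) m.

P1: x 15702790 m, y 4418120 m; P2: x 15708850 m, y 4425960 m; P3: x 15660880 m, y 4424020 m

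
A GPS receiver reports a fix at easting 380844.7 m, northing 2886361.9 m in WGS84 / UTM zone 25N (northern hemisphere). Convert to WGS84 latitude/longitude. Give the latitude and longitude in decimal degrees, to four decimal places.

Zone 25N: λ₀ = -33°, k₀ = 0.9996, false easting 500000 m.
Meridian distance M = (N − FN)/k₀ = 2887516.9 m.
Inverse transverse Mercator on WGS84 gives φ = 26.09150000°, λ = -34.19149982°.

lat 26.0915°, lon -34.1915°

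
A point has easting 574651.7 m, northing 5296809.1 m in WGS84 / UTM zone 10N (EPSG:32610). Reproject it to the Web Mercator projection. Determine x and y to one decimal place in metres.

Unproject from UTM 10N (λ₀ = -123°) → φ = 47.82029992°, λ = -122.00270022°.
Web Mercator (R = 6378137 m): x = -13581278.464 m, y = 6077011.043 m.

x -13581278.5 m, y 6077011.0 m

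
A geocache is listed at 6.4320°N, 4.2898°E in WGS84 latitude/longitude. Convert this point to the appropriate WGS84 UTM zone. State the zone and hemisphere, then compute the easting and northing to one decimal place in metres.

Zone 31N: E 642636.9 m, N 711139.0 m

Longitude 4.2898° lies in the 6° band [0°, 6°), giving zone 31; latitude is north of the equator, so 31N.
Zone 31 central meridian λ₀ = 6×31 − 183 = 3°; Δλ = +1.2898°.
Transverse Mercator on WGS84 with k₀ = 0.9996 gives E = 642636.862 m, N = 711139.045 m.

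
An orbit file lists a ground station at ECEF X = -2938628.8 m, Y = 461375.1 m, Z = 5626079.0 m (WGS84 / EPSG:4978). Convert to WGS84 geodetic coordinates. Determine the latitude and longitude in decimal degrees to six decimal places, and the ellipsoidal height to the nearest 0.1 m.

lat 62.292300°, lon 171.077200°, h 2647.1 m

λ = atan2(Y, X) = 171.07720045°; p = √(X²+Y²) = 2974627.1 m.
Bowring's method on WGS84 (a = 6378137 m, b = 6356752.314 m) gives φ = 62.29230040°, h = 2647.109 m.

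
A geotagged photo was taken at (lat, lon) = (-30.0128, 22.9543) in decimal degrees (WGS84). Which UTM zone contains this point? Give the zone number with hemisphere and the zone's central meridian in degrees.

Zone 34S, central meridian 21°

UTM zone = ⌊(λ + 180)/6⌋ + 1; 22.9543° ∈ [18°, 24°) → zone 34.
Hemisphere: S (φ < 0).
Central meridian λ₀ = 6×34 − 183 = 21°.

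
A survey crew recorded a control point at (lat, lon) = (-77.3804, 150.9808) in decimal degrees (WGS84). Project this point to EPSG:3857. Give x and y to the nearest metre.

x 16807106 m, y -14045097 m

Web Mercator is spherical with R = a = 6378137 m.
x = R·λ = 6378137 × 2.635112067 = 16807105.776 m.
y = R·ln tan(π/4 + φ/2) = 6378137 × -2.202068869 = -14045096.932 m.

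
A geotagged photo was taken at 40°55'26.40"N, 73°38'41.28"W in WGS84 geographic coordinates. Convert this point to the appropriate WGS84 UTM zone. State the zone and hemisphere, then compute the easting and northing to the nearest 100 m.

Longitude -73.6448° lies in the 6° band [-78°, -72°), giving zone 18; latitude is north of the equator, so 18N.
Zone 18 central meridian λ₀ = 6×18 − 183 = -75°; Δλ = +1.3552°.
Transverse Mercator on WGS84 with k₀ = 0.9996 gives E = 614106.743 m, N = 4531204.464 m.

Zone 18N: E 614100 m, N 4531200 m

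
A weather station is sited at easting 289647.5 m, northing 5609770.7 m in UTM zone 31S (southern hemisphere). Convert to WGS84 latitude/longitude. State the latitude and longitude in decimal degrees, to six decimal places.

lat -39.636000°, lon 0.548800°

Zone 31S: λ₀ = 3°, k₀ = 0.9996, false easting 500000 m, false northing 10000000 m.
Meridian distance M = (N − FN)/k₀ = -4391986.1 m.
Inverse transverse Mercator on WGS84 gives φ = -39.63599959°, λ = 0.54880022°.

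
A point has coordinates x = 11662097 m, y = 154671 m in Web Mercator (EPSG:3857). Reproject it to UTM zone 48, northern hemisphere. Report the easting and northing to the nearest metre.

Web Mercator inverse (R = 6378137 m) → φ = 1.38929707°, λ = 104.76239980°.
UTM 48N forward: E = 473568.690 m, N = 153560.700 m.

E 473569 m, N 153561 m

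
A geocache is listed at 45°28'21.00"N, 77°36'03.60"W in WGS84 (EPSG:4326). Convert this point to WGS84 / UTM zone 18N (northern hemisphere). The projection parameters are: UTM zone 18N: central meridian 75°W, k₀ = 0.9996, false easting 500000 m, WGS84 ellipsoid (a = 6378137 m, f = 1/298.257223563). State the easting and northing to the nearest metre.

E 296694 m, N 5038732 m

Zone 18 central meridian λ₀ = 6×18 − 183 = -75°; Δλ = -2.6010°.
Transverse Mercator on WGS84 with k₀ = 0.9996 gives E = 296694.353 m, N = 5038732.306 m.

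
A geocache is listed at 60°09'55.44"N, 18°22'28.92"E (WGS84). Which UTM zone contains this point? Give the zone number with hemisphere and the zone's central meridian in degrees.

Zone 34N, central meridian 21°

UTM zone = ⌊(λ + 180)/6⌋ + 1; 18.3747° ∈ [18°, 24°) → zone 34.
Hemisphere: N (φ ≥ 0).
Central meridian λ₀ = 6×34 − 183 = 21°.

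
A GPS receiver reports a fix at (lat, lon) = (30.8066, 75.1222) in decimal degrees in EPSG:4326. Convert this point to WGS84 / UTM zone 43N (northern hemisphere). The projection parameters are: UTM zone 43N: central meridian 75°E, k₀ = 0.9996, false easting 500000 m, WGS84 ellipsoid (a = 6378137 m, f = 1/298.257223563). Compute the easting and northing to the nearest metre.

E 511689 m, N 3408175 m

Zone 43 central meridian λ₀ = 6×43 − 183 = 75°; Δλ = +0.1222°.
Transverse Mercator on WGS84 with k₀ = 0.9996 gives E = 511689.434 m, N = 3408175.061 m.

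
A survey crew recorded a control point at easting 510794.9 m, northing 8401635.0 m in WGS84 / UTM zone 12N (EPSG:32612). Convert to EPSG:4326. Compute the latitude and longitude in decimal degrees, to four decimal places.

Zone 12N: λ₀ = -111°, k₀ = 0.9996, false easting 500000 m.
Meridian distance M = (N − FN)/k₀ = 8404997.0 m.
Inverse transverse Mercator on WGS84 gives φ = 75.69900034°, λ = -110.60850167°.

lat 75.6990°, lon -110.6085°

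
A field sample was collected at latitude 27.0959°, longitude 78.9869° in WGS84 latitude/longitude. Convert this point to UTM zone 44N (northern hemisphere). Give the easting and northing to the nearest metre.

Zone 44 central meridian λ₀ = 6×44 − 183 = 81°; Δλ = -2.0131°.
Transverse Mercator on WGS84 with k₀ = 0.9996 gives E = 300415.416 m, N = 2998654.571 m.

E 300415 m, N 2998655 m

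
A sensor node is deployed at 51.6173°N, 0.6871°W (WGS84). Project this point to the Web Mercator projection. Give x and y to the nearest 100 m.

Web Mercator is spherical with R = a = 6378137 m.
x = R·λ = 6378137 × -0.011992157 = -76487.622 m.
y = R·ln tan(π/4 + φ/2) = 6378137 × 1.055358640 = 6731221.992 m.

x -76500 m, y 6731200 m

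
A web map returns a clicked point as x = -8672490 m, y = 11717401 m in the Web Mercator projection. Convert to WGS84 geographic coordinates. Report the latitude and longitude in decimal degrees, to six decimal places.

lat 71.900401°, lon -77.906303°

R = 6378137 m. λ = x/R = -77.90630318°.
φ = 2·arctan(exp(y/R)) − 90° = 2·arctan(6.27843) − 90° = 71.90040115°.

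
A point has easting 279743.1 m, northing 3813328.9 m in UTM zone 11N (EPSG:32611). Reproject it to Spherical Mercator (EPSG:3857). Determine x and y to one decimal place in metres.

Unproject from UTM 11N (λ₀ = -117°) → φ = 34.43800007°, λ = -119.39720020°.
Web Mercator (R = 6378137 m): x = -13291235.529 m, y = 4087767.463 m.

x -13291235.5 m, y 4087767.5 m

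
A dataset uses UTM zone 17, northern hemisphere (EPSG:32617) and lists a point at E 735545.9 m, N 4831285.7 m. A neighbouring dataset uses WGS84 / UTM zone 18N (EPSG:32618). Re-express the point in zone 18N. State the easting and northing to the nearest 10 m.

UTM 17N → geographic: φ = 43.59730000°, λ = -78.08179950°.
UTM 18N (λ₀ = -75°) forward: E = 251248.400 m, N = 4831762.952 m.

E 251250 m, N 4831760 m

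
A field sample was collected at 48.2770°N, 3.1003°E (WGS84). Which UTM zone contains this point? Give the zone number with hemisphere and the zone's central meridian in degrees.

Zone 31N, central meridian 3°

UTM zone = ⌊(λ + 180)/6⌋ + 1; 3.1003° ∈ [0°, 6°) → zone 31.
Hemisphere: N (φ ≥ 0).
Central meridian λ₀ = 6×31 − 183 = 3°.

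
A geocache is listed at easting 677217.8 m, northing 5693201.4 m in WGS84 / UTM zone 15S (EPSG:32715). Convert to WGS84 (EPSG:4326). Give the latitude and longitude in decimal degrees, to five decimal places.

Zone 15S: λ₀ = -93°, k₀ = 0.9996, false easting 500000 m, false northing 10000000 m.
Meridian distance M = (N − FN)/k₀ = -4308522.0 m.
Inverse transverse Mercator on WGS84 gives φ = -38.89219995°, λ = -90.95660003°.

lat -38.89220°, lon -90.95660°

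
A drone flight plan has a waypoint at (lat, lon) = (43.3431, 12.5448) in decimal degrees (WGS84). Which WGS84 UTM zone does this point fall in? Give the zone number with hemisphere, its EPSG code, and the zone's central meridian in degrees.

UTM zone = ⌊(λ + 180)/6⌋ + 1; 12.5448° ∈ [12°, 18°) → zone 33.
Hemisphere: N (φ ≥ 0).
Central meridian λ₀ = 6×33 − 183 = 15°.
EPSG code: 32633.

Zone 33N (EPSG:32633), central meridian 15°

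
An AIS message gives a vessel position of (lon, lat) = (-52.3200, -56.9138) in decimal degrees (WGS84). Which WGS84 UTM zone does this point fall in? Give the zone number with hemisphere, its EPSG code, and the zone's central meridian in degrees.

Zone 22S (EPSG:32722), central meridian -51°

UTM zone = ⌊(λ + 180)/6⌋ + 1; -52.3200° ∈ [-54°, -48°) → zone 22.
Hemisphere: S (φ < 0).
Central meridian λ₀ = 6×22 − 183 = -51°.
EPSG code: 32722.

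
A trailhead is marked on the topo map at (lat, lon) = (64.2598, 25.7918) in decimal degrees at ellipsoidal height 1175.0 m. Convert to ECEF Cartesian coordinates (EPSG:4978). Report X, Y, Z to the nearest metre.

X 2501288 m, Y 1208728 m, Z 5723411 m

WGS84: a = 6378137 m, e² = 0.006694380; N(φ) = a/√(1−e²sin²φ) = 6395530.146 m.
X = (N+h)·cosφ·cosλ = 2501288.014 m; Y = (N+h)·cosφ·sinλ = 1208728.267 m; Z = (N(1−e²)+h)·sinφ = 5723410.534 m.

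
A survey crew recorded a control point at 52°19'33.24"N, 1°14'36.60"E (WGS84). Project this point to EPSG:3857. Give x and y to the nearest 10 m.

x 138430 m, y 6859270 m

Web Mercator is spherical with R = a = 6378137 m.
x = R·λ = 6378137 × 0.021703169 = 138425.787 m.
y = R·ln tan(π/4 + φ/2) = 6378137 × 1.075434445 = 6859268.226 m.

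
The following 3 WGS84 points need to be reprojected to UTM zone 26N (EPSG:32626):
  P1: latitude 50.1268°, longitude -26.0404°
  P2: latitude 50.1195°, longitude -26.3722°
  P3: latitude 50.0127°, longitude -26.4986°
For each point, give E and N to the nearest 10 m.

P1: E 568590 m, N 5553170 m; P2: E 544880 m, N 5552110 m; P3: E 535920 m, N 5540160 m

UTM zone 26N: λ₀ = -27°, k₀ = 0.9996.
P1 (50.1268°, -26.0404°) → (568590.111, 5553169.897) m.
P2 (50.1195°, -26.3722°) → (544880.809, 5552106.087) m.
P3 (50.0127°, -26.4986°) → (535924.325, 5540163.186) m.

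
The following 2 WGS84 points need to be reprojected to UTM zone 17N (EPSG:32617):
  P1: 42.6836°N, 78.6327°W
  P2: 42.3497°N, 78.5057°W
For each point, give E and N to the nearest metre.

P1: E 693946 m, N 4728397 m; P2: E 705443 m, N 4691618 m

UTM zone 17N: λ₀ = -81°, k₀ = 0.9996.
P1 (42.6836°, -78.6327°) → (693946.370, 4728397.210) m.
P2 (42.3497°, -78.5057°) → (705443.224, 4691617.689) m.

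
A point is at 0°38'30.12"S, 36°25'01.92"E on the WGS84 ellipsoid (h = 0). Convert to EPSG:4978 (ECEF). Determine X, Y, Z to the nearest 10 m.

X 5132270 m, Y 3786210 m, Z -70950 m

WGS84: a = 6378137 m, e² = 0.006694380; N(φ) = a/√(1−e²sin²φ) = 6378139.678 m.
X = (N+h)·cosφ·cosλ = 5132266.717 m; Y = (N+h)·cosφ·sinλ = 3786212.028 m; Z = (N(1−e²)+h)·sinφ = -70954.059 m.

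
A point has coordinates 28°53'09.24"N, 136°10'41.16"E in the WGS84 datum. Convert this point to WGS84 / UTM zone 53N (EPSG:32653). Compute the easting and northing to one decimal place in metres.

Zone 53 central meridian λ₀ = 6×53 − 183 = 135°; Δλ = +1.1781°.
Transverse Mercator on WGS84 with k₀ = 0.9996 gives E = 614876.997 m, N = 3195914.991 m.

E 614877.0 m, N 3195915.0 m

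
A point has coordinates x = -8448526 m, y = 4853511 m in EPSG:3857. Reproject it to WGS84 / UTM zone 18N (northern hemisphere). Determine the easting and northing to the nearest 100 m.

E 423600 m, N 4418600 m

Web Mercator inverse (R = 6378137 m) → φ = 39.91440064°, λ = -75.89440034°.
UTM 18N forward: E = 423558.455 m, N = 4418639.441 m.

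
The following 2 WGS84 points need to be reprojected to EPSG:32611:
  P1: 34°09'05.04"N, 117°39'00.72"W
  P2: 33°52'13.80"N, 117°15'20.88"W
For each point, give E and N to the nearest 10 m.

P1: E 440060 m, N 3779130 m; P2: E 476340 m, N 3747830 m

UTM zone 11N: λ₀ = -117°, k₀ = 0.9996.
P1 (34.1514°, -117.6502°) → (440061.696, 3779134.044) m.
P2 (33.8705°, -117.2558°) → (476341.608, 3747826.859) m.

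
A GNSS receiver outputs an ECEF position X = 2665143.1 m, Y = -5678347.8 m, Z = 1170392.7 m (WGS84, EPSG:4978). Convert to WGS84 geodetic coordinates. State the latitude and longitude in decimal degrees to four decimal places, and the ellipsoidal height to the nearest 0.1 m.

λ = atan2(Y, X) = -64.85689973°; p = √(X²+Y²) = 6272688.5 m.
Bowring's method on WGS84 (a = 6378137 m, b = 6356752.314 m) gives φ = 10.63859970°, h = 3529.499 m.

lat 10.6386°, lon -64.8569°, h 3529.5 m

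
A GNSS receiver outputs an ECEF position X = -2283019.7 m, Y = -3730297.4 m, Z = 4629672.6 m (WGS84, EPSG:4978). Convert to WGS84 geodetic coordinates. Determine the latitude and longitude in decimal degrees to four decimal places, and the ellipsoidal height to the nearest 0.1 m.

λ = atan2(Y, X) = -121.46750040°; p = √(X²+Y²) = 4373476.6 m.
Bowring's method on WGS84 (a = 6378137 m, b = 6356752.314 m) gives φ = 46.82200018°, h = 1955.083 m.

lat 46.8220°, lon -121.4675°, h 1955.1 m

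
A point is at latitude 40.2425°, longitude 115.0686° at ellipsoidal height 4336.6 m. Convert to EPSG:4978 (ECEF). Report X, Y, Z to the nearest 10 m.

WGS84: a = 6378137 m, e² = 0.006694380; N(φ) = a/√(1−e²sin²φ) = 6387065.588 m.
X = (N+h)·cosφ·cosλ = -2067105.883 m; Y = (N+h)·cosφ·sinλ = 4419101.402 m; Z = (N(1−e²)+h)·sinφ = 4101377.299 m.

X -2067110 m, Y 4419100 m, Z 4101380 m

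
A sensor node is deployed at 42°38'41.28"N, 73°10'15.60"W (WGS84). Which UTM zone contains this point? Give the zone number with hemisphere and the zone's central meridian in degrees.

UTM zone = ⌊(λ + 180)/6⌋ + 1; -73.1710° ∈ [-78°, -72°) → zone 18.
Hemisphere: N (φ ≥ 0).
Central meridian λ₀ = 6×18 − 183 = -75°.

Zone 18N, central meridian -75°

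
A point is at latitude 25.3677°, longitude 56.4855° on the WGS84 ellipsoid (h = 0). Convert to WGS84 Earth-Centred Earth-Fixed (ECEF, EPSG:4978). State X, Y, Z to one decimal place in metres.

WGS84: a = 6378137 m, e² = 0.006694380; N(φ) = a/√(1−e²sin²φ) = 6382059.166 m.
X = (N+h)·cosφ·cosλ = 3184061.723 m; Y = (N+h)·cosφ·sinλ = 4807948.386 m; Z = (N(1−e²)+h)·sinφ = 2715934.883 m.

X 3184061.7 m, Y 4807948.4 m, Z 2715934.9 m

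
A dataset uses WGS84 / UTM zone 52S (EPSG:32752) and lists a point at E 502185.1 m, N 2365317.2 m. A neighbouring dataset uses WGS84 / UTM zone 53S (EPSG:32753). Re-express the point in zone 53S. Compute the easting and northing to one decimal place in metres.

E 260615.0 m, N 2353722.9 m

UTM 52S → geographic: φ = -68.82350032°, λ = 129.05420107°.
UTM 53S (λ₀ = 135°) forward: E = 260615.019 m, N = 2353722.856 m.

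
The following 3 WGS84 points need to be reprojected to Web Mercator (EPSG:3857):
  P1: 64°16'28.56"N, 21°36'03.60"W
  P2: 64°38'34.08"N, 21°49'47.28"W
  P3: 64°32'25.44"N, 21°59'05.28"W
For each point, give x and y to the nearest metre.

Web Mercator: x = R·λ, y = R·ln tan(π/4+φ/2), R = 6378137 m.
P1 (64.2746°, -21.6010°) → (-2404612.321, 9419840.937) m.
P2 (64.6428°, -21.8298°) → (-2430082.220, 9514906.281) m.
P3 (64.5404°, -21.9848°) → (-2447336.741, 9488339.065) m.

P1: x -2404612 m, y 9419841 m; P2: x -2430082 m, y 9514906 m; P3: x -2447337 m, y 9488339 m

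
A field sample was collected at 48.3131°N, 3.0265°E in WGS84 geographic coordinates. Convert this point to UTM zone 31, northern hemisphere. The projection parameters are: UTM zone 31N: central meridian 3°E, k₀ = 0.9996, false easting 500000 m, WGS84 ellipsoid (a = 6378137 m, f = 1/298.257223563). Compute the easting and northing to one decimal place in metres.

Zone 31 central meridian λ₀ = 6×31 − 183 = 3°; Δλ = +0.0265°.
Transverse Mercator on WGS84 with k₀ = 0.9996 gives E = 501964.790 m, N = 5351101.281 m.

E 501964.8 m, N 5351101.3 m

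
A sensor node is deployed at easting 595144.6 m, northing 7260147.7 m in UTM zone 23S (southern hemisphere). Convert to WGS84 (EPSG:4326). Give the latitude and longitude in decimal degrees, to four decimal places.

lat -24.7704°, lon -44.0589°

Zone 23S: λ₀ = -45°, k₀ = 0.9996, false easting 500000 m, false northing 10000000 m.
Meridian distance M = (N − FN)/k₀ = -2740948.7 m.
Inverse transverse Mercator on WGS84 gives φ = -24.77040031°, λ = -44.05890041°.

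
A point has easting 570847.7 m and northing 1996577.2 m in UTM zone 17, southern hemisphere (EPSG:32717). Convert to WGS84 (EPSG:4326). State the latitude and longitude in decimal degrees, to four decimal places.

Zone 17S: λ₀ = -81°, k₀ = 0.9996, false easting 500000 m, false northing 10000000 m.
Meridian distance M = (N − FN)/k₀ = -8006625.5 m.
Inverse transverse Mercator on WGS84 gives φ = -72.11899977°, λ = -78.93229903°.

lat -72.1190°, lon -78.9323°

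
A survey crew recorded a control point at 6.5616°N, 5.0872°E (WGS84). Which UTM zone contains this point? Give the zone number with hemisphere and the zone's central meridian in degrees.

Zone 31N, central meridian 3°

UTM zone = ⌊(λ + 180)/6⌋ + 1; 5.0872° ∈ [0°, 6°) → zone 31.
Hemisphere: N (φ ≥ 0).
Central meridian λ₀ = 6×31 − 183 = 3°.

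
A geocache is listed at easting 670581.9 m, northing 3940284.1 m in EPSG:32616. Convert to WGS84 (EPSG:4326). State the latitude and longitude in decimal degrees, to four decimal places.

Zone 16N: λ₀ = -87°, k₀ = 0.9996, false easting 500000 m.
Meridian distance M = (N − FN)/k₀ = 3941860.8 m.
Inverse transverse Mercator on WGS84 gives φ = 35.59159992°, λ = -85.11710045°.

lat 35.5916°, lon -85.1171°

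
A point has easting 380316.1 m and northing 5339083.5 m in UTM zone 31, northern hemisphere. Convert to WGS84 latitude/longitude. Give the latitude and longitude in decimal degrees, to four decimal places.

lat 48.1937°, lon 1.3895°

Zone 31N: λ₀ = 3°, k₀ = 0.9996, false easting 500000 m.
Meridian distance M = (N − FN)/k₀ = 5341220.0 m.
Inverse transverse Mercator on WGS84 gives φ = 48.19369987°, λ = 1.38950028°.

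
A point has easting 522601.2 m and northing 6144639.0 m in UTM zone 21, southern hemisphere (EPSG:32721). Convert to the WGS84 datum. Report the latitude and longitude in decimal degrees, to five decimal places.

lat -34.84030°, lon -56.75280°

Zone 21S: λ₀ = -57°, k₀ = 0.9996, false easting 500000 m, false northing 10000000 m.
Meridian distance M = (N − FN)/k₀ = -3856903.8 m.
Inverse transverse Mercator on WGS84 gives φ = -34.84029974°, λ = -56.75279970°.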